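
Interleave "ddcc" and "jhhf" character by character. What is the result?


Interleaving "ddcc" and "jhhf":
  Position 0: 'd' from first, 'j' from second => "dj"
  Position 1: 'd' from first, 'h' from second => "dh"
  Position 2: 'c' from first, 'h' from second => "ch"
  Position 3: 'c' from first, 'f' from second => "cf"
Result: djdhchcf

djdhchcf


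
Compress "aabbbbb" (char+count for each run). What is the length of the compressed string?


Input: aabbbbb
Runs:
  'a' x 2 => "a2"
  'b' x 5 => "b5"
Compressed: "a2b5"
Compressed length: 4

4


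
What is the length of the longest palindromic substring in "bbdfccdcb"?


Input: "bbdfccdcb"
Checking substrings for palindromes:
  [5:8] "cdc" (len 3) => palindrome
  [0:2] "bb" (len 2) => palindrome
  [4:6] "cc" (len 2) => palindrome
Longest palindromic substring: "cdc" with length 3

3


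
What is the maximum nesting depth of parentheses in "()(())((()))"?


Input: "()(())((()))"
Tracking depth:
  Position 0 '(': depth becomes 1
  Position 1 ')': depth becomes 0
  Position 2 '(': depth becomes 1
  Position 3 '(': depth becomes 2
  Position 4 ')': depth becomes 1
  Position 5 ')': depth becomes 0
  Position 6 '(': depth becomes 1
  Position 7 '(': depth becomes 2
  Position 8 '(': depth becomes 3
  Position 9 ')': depth becomes 2
  Position 10 ')': depth becomes 1
  Position 11 ')': depth becomes 0
Maximum depth reached: 3

3


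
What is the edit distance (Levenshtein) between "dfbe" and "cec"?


Computing edit distance: "dfbe" -> "cec"
DP table:
           c    e    c
      0    1    2    3
  d   1    1    2    3
  f   2    2    2    3
  b   3    3    3    3
  e   4    4    3    4
Edit distance = dp[4][3] = 4

4


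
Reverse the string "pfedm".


Input: pfedm
Reading characters right to left:
  Position 4: 'm'
  Position 3: 'd'
  Position 2: 'e'
  Position 1: 'f'
  Position 0: 'p'
Reversed: mdefp

mdefp


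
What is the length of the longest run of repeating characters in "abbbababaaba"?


Input: "abbbababaaba"
Scanning for longest run:
  Position 1 ('b'): new char, reset run to 1
  Position 2 ('b'): continues run of 'b', length=2
  Position 3 ('b'): continues run of 'b', length=3
  Position 4 ('a'): new char, reset run to 1
  Position 5 ('b'): new char, reset run to 1
  Position 6 ('a'): new char, reset run to 1
  Position 7 ('b'): new char, reset run to 1
  Position 8 ('a'): new char, reset run to 1
  Position 9 ('a'): continues run of 'a', length=2
  Position 10 ('b'): new char, reset run to 1
  Position 11 ('a'): new char, reset run to 1
Longest run: 'b' with length 3

3


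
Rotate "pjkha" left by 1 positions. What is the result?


Input: "pjkha", rotate left by 1
First 1 characters: "p"
Remaining characters: "jkha"
Concatenate remaining + first: "jkha" + "p" = "jkhap"

jkhap


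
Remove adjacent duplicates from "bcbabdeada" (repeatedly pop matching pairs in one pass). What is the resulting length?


Input: bcbabdeada
Stack-based adjacent duplicate removal:
  Read 'b': push. Stack: b
  Read 'c': push. Stack: bc
  Read 'b': push. Stack: bcb
  Read 'a': push. Stack: bcba
  Read 'b': push. Stack: bcbab
  Read 'd': push. Stack: bcbabd
  Read 'e': push. Stack: bcbabde
  Read 'a': push. Stack: bcbabdea
  Read 'd': push. Stack: bcbabdead
  Read 'a': push. Stack: bcbabdeada
Final stack: "bcbabdeada" (length 10)

10


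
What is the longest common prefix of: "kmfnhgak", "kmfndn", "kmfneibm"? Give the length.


Words: kmfnhgak, kmfndn, kmfneibm
  Position 0: all 'k' => match
  Position 1: all 'm' => match
  Position 2: all 'f' => match
  Position 3: all 'n' => match
  Position 4: ('h', 'd', 'e') => mismatch, stop
LCP = "kmfn" (length 4)

4


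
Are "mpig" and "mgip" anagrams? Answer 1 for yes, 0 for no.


Strings: "mpig", "mgip"
Sorted first:  gimp
Sorted second: gimp
Sorted forms match => anagrams

1


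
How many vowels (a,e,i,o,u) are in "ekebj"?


Input: ekebj
Checking each character:
  'e' at position 0: vowel (running total: 1)
  'k' at position 1: consonant
  'e' at position 2: vowel (running total: 2)
  'b' at position 3: consonant
  'j' at position 4: consonant
Total vowels: 2

2


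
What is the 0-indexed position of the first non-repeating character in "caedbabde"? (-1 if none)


Input: caedbabde
Character frequencies:
  'a': 2
  'b': 2
  'c': 1
  'd': 2
  'e': 2
Scanning left to right for freq == 1:
  Position 0 ('c'): unique! => answer = 0

0


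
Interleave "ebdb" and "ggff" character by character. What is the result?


Interleaving "ebdb" and "ggff":
  Position 0: 'e' from first, 'g' from second => "eg"
  Position 1: 'b' from first, 'g' from second => "bg"
  Position 2: 'd' from first, 'f' from second => "df"
  Position 3: 'b' from first, 'f' from second => "bf"
Result: egbgdfbf

egbgdfbf


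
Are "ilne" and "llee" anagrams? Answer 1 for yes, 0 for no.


Strings: "ilne", "llee"
Sorted first:  eiln
Sorted second: eell
Differ at position 1: 'i' vs 'e' => not anagrams

0


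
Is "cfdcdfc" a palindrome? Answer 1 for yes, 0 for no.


Input: cfdcdfc
Reversed: cfdcdfc
  Compare pos 0 ('c') with pos 6 ('c'): match
  Compare pos 1 ('f') with pos 5 ('f'): match
  Compare pos 2 ('d') with pos 4 ('d'): match
Result: palindrome

1


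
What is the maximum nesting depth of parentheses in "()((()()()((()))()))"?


Input: "()((()()()((()))()))"
Tracking depth:
  Position 0 '(': depth becomes 1
  Position 1 ')': depth becomes 0
  Position 2 '(': depth becomes 1
  Position 3 '(': depth becomes 2
  Position 4 '(': depth becomes 3
  Position 5 ')': depth becomes 2
  Position 6 '(': depth becomes 3
  Position 7 ')': depth becomes 2
  Position 8 '(': depth becomes 3
  Position 9 ')': depth becomes 2
  Position 10 '(': depth becomes 3
  Position 11 '(': depth becomes 4
  Position 12 '(': depth becomes 5
  Position 13 ')': depth becomes 4
  Position 14 ')': depth becomes 3
  Position 15 ')': depth becomes 2
  Position 16 '(': depth becomes 3
  Position 17 ')': depth becomes 2
  Position 18 ')': depth becomes 1
  Position 19 ')': depth becomes 0
Maximum depth reached: 5

5


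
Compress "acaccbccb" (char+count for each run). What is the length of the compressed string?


Input: acaccbccb
Runs:
  'a' x 1 => "a1"
  'c' x 1 => "c1"
  'a' x 1 => "a1"
  'c' x 2 => "c2"
  'b' x 1 => "b1"
  'c' x 2 => "c2"
  'b' x 1 => "b1"
Compressed: "a1c1a1c2b1c2b1"
Compressed length: 14

14


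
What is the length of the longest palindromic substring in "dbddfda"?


Input: "dbddfda"
Checking substrings for palindromes:
  [0:3] "dbd" (len 3) => palindrome
  [3:6] "dfd" (len 3) => palindrome
  [2:4] "dd" (len 2) => palindrome
Longest palindromic substring: "dbd" with length 3

3


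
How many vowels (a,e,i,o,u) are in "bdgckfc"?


Input: bdgckfc
Checking each character:
  'b' at position 0: consonant
  'd' at position 1: consonant
  'g' at position 2: consonant
  'c' at position 3: consonant
  'k' at position 4: consonant
  'f' at position 5: consonant
  'c' at position 6: consonant
Total vowels: 0

0


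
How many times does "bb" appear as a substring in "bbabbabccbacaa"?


Searching for "bb" in "bbabbabccbacaa"
Scanning each position:
  Position 0: "bb" => MATCH
  Position 1: "ba" => no
  Position 2: "ab" => no
  Position 3: "bb" => MATCH
  Position 4: "ba" => no
  Position 5: "ab" => no
  Position 6: "bc" => no
  Position 7: "cc" => no
  Position 8: "cb" => no
  Position 9: "ba" => no
  Position 10: "ac" => no
  Position 11: "ca" => no
  Position 12: "aa" => no
Total occurrences: 2

2


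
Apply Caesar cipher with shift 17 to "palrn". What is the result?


Caesar cipher: shift "palrn" by 17
  'p' (pos 15) + 17 = pos 6 = 'g'
  'a' (pos 0) + 17 = pos 17 = 'r'
  'l' (pos 11) + 17 = pos 2 = 'c'
  'r' (pos 17) + 17 = pos 8 = 'i'
  'n' (pos 13) + 17 = pos 4 = 'e'
Result: grcie

grcie


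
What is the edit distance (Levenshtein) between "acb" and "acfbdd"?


Computing edit distance: "acb" -> "acfbdd"
DP table:
           a    c    f    b    d    d
      0    1    2    3    4    5    6
  a   1    0    1    2    3    4    5
  c   2    1    0    1    2    3    4
  b   3    2    1    1    1    2    3
Edit distance = dp[3][6] = 3

3


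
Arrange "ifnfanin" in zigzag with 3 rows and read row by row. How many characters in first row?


Zigzag "ifnfanin" into 3 rows:
Placing characters:
  'i' => row 0
  'f' => row 1
  'n' => row 2
  'f' => row 1
  'a' => row 0
  'n' => row 1
  'i' => row 2
  'n' => row 1
Rows:
  Row 0: "ia"
  Row 1: "ffnn"
  Row 2: "ni"
First row length: 2

2


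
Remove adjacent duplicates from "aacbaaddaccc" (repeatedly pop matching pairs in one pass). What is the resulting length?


Input: aacbaaddaccc
Stack-based adjacent duplicate removal:
  Read 'a': push. Stack: a
  Read 'a': matches stack top 'a' => pop. Stack: (empty)
  Read 'c': push. Stack: c
  Read 'b': push. Stack: cb
  Read 'a': push. Stack: cba
  Read 'a': matches stack top 'a' => pop. Stack: cb
  Read 'd': push. Stack: cbd
  Read 'd': matches stack top 'd' => pop. Stack: cb
  Read 'a': push. Stack: cba
  Read 'c': push. Stack: cbac
  Read 'c': matches stack top 'c' => pop. Stack: cba
  Read 'c': push. Stack: cbac
Final stack: "cbac" (length 4)

4


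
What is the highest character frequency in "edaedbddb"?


Input: edaedbddb
Character counts:
  'a': 1
  'b': 2
  'd': 4
  'e': 2
Maximum frequency: 4

4


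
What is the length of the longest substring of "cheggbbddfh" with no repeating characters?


Input: "cheggbbddfh"
Sliding window (track last position of each char):
  Position 0 ('c'): window [0,0] length 1 -- new best
  Position 1 ('h'): window [0,1] length 2 -- new best
  Position 2 ('e'): window [0,2] length 3 -- new best
  Position 3 ('g'): window [0,3] length 4 -- new best
  Position 4 ('g'): repeat (last at 3), move window start to 4
  Position 4 ('g'): window [4,4] length 1
  Position 5 ('b'): window [4,5] length 2
  Position 6 ('b'): repeat (last at 5), move window start to 6
  Position 6 ('b'): window [6,6] length 1
  Position 7 ('d'): window [6,7] length 2
  Position 8 ('d'): repeat (last at 7), move window start to 8
  Position 8 ('d'): window [8,8] length 1
  Position 9 ('f'): window [8,9] length 2
  Position 10 ('h'): window [8,10] length 3
Longest substring with no repeats: "cheg" with length 4

4


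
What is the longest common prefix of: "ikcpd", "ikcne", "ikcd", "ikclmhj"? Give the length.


Words: ikcpd, ikcne, ikcd, ikclmhj
  Position 0: all 'i' => match
  Position 1: all 'k' => match
  Position 2: all 'c' => match
  Position 3: ('p', 'n', 'd', 'l') => mismatch, stop
LCP = "ikc" (length 3)

3


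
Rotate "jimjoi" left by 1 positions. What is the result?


Input: "jimjoi", rotate left by 1
First 1 characters: "j"
Remaining characters: "imjoi"
Concatenate remaining + first: "imjoi" + "j" = "imjoij"

imjoij


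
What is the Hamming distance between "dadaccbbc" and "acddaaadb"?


Comparing "dadaccbbc" and "acddaaadb" position by position:
  Position 0: 'd' vs 'a' => differ
  Position 1: 'a' vs 'c' => differ
  Position 2: 'd' vs 'd' => same
  Position 3: 'a' vs 'd' => differ
  Position 4: 'c' vs 'a' => differ
  Position 5: 'c' vs 'a' => differ
  Position 6: 'b' vs 'a' => differ
  Position 7: 'b' vs 'd' => differ
  Position 8: 'c' vs 'b' => differ
Total differences (Hamming distance): 8

8


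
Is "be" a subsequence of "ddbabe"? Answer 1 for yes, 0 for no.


Check if "be" is a subsequence of "ddbabe"
Greedy scan:
  Position 0 ('d'): no match needed
  Position 1 ('d'): no match needed
  Position 2 ('b'): matches sub[0] = 'b'
  Position 3 ('a'): no match needed
  Position 4 ('b'): no match needed
  Position 5 ('e'): matches sub[1] = 'e'
All 2 characters matched => is a subsequence

1


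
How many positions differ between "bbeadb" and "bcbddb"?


Comparing "bbeadb" and "bcbddb" position by position:
  Position 0: 'b' vs 'b' => same
  Position 1: 'b' vs 'c' => DIFFER
  Position 2: 'e' vs 'b' => DIFFER
  Position 3: 'a' vs 'd' => DIFFER
  Position 4: 'd' vs 'd' => same
  Position 5: 'b' vs 'b' => same
Positions that differ: 3

3


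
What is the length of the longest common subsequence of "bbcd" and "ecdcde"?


LCS of "bbcd" and "ecdcde"
DP table:
           e    c    d    c    d    e
      0    0    0    0    0    0    0
  b   0    0    0    0    0    0    0
  b   0    0    0    0    0    0    0
  c   0    0    1    1    1    1    1
  d   0    0    1    2    2    2    2
LCS length = dp[4][6] = 2

2


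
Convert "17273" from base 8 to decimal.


Input: "17273" in base 8
Positional expansion:
  Digit '1' (value 1) x 8^4 = 4096
  Digit '7' (value 7) x 8^3 = 3584
  Digit '2' (value 2) x 8^2 = 128
  Digit '7' (value 7) x 8^1 = 56
  Digit '3' (value 3) x 8^0 = 3
Sum = 7867

7867


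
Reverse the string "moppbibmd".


Input: moppbibmd
Reading characters right to left:
  Position 8: 'd'
  Position 7: 'm'
  Position 6: 'b'
  Position 5: 'i'
  Position 4: 'b'
  Position 3: 'p'
  Position 2: 'p'
  Position 1: 'o'
  Position 0: 'm'
Reversed: dmbibppom

dmbibppom


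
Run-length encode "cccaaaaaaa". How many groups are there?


Input: cccaaaaaaa
Scanning for consecutive runs:
  Group 1: 'c' x 3 (positions 0-2)
  Group 2: 'a' x 7 (positions 3-9)
Total groups: 2

2


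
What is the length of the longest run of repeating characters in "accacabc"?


Input: "accacabc"
Scanning for longest run:
  Position 1 ('c'): new char, reset run to 1
  Position 2 ('c'): continues run of 'c', length=2
  Position 3 ('a'): new char, reset run to 1
  Position 4 ('c'): new char, reset run to 1
  Position 5 ('a'): new char, reset run to 1
  Position 6 ('b'): new char, reset run to 1
  Position 7 ('c'): new char, reset run to 1
Longest run: 'c' with length 2

2


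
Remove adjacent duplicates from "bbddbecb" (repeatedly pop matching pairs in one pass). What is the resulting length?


Input: bbddbecb
Stack-based adjacent duplicate removal:
  Read 'b': push. Stack: b
  Read 'b': matches stack top 'b' => pop. Stack: (empty)
  Read 'd': push. Stack: d
  Read 'd': matches stack top 'd' => pop. Stack: (empty)
  Read 'b': push. Stack: b
  Read 'e': push. Stack: be
  Read 'c': push. Stack: bec
  Read 'b': push. Stack: becb
Final stack: "becb" (length 4)

4


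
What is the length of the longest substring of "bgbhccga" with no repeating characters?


Input: "bgbhccga"
Sliding window (track last position of each char):
  Position 0 ('b'): window [0,0] length 1 -- new best
  Position 1 ('g'): window [0,1] length 2 -- new best
  Position 2 ('b'): repeat (last at 0), move window start to 1
  Position 2 ('b'): window [1,2] length 2
  Position 3 ('h'): window [1,3] length 3 -- new best
  Position 4 ('c'): window [1,4] length 4 -- new best
  Position 5 ('c'): repeat (last at 4), move window start to 5
  Position 5 ('c'): window [5,5] length 1
  Position 6 ('g'): window [5,6] length 2
  Position 7 ('a'): window [5,7] length 3
Longest substring with no repeats: "gbhc" with length 4

4


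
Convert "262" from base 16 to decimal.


Input: "262" in base 16
Positional expansion:
  Digit '2' (value 2) x 16^2 = 512
  Digit '6' (value 6) x 16^1 = 96
  Digit '2' (value 2) x 16^0 = 2
Sum = 610

610


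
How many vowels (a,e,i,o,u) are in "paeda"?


Input: paeda
Checking each character:
  'p' at position 0: consonant
  'a' at position 1: vowel (running total: 1)
  'e' at position 2: vowel (running total: 2)
  'd' at position 3: consonant
  'a' at position 4: vowel (running total: 3)
Total vowels: 3

3


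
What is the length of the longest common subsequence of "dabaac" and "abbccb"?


LCS of "dabaac" and "abbccb"
DP table:
           a    b    b    c    c    b
      0    0    0    0    0    0    0
  d   0    0    0    0    0    0    0
  a   0    1    1    1    1    1    1
  b   0    1    2    2    2    2    2
  a   0    1    2    2    2    2    2
  a   0    1    2    2    2    2    2
  c   0    1    2    2    3    3    3
LCS length = dp[6][6] = 3

3


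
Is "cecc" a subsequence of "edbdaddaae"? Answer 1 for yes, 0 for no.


Check if "cecc" is a subsequence of "edbdaddaae"
Greedy scan:
  Position 0 ('e'): no match needed
  Position 1 ('d'): no match needed
  Position 2 ('b'): no match needed
  Position 3 ('d'): no match needed
  Position 4 ('a'): no match needed
  Position 5 ('d'): no match needed
  Position 6 ('d'): no match needed
  Position 7 ('a'): no match needed
  Position 8 ('a'): no match needed
  Position 9 ('e'): no match needed
Only matched 0/4 characters => not a subsequence

0


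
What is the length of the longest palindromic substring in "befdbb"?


Input: "befdbb"
Checking substrings for palindromes:
  [4:6] "bb" (len 2) => palindrome
Longest palindromic substring: "bb" with length 2

2


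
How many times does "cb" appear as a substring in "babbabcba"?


Searching for "cb" in "babbabcba"
Scanning each position:
  Position 0: "ba" => no
  Position 1: "ab" => no
  Position 2: "bb" => no
  Position 3: "ba" => no
  Position 4: "ab" => no
  Position 5: "bc" => no
  Position 6: "cb" => MATCH
  Position 7: "ba" => no
Total occurrences: 1

1


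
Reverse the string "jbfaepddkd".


Input: jbfaepddkd
Reading characters right to left:
  Position 9: 'd'
  Position 8: 'k'
  Position 7: 'd'
  Position 6: 'd'
  Position 5: 'p'
  Position 4: 'e'
  Position 3: 'a'
  Position 2: 'f'
  Position 1: 'b'
  Position 0: 'j'
Reversed: dkddpeafbj

dkddpeafbj


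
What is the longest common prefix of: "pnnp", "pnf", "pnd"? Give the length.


Words: pnnp, pnf, pnd
  Position 0: all 'p' => match
  Position 1: all 'n' => match
  Position 2: ('n', 'f', 'd') => mismatch, stop
LCP = "pn" (length 2)

2


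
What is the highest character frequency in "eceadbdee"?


Input: eceadbdee
Character counts:
  'a': 1
  'b': 1
  'c': 1
  'd': 2
  'e': 4
Maximum frequency: 4

4


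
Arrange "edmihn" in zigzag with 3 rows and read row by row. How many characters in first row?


Zigzag "edmihn" into 3 rows:
Placing characters:
  'e' => row 0
  'd' => row 1
  'm' => row 2
  'i' => row 1
  'h' => row 0
  'n' => row 1
Rows:
  Row 0: "eh"
  Row 1: "din"
  Row 2: "m"
First row length: 2

2


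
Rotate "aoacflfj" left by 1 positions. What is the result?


Input: "aoacflfj", rotate left by 1
First 1 characters: "a"
Remaining characters: "oacflfj"
Concatenate remaining + first: "oacflfj" + "a" = "oacflfja"

oacflfja


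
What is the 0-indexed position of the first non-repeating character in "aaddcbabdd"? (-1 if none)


Input: aaddcbabdd
Character frequencies:
  'a': 3
  'b': 2
  'c': 1
  'd': 4
Scanning left to right for freq == 1:
  Position 0 ('a'): freq=3, skip
  Position 1 ('a'): freq=3, skip
  Position 2 ('d'): freq=4, skip
  Position 3 ('d'): freq=4, skip
  Position 4 ('c'): unique! => answer = 4

4


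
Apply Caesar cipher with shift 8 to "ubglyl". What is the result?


Caesar cipher: shift "ubglyl" by 8
  'u' (pos 20) + 8 = pos 2 = 'c'
  'b' (pos 1) + 8 = pos 9 = 'j'
  'g' (pos 6) + 8 = pos 14 = 'o'
  'l' (pos 11) + 8 = pos 19 = 't'
  'y' (pos 24) + 8 = pos 6 = 'g'
  'l' (pos 11) + 8 = pos 19 = 't'
Result: cjotgt

cjotgt


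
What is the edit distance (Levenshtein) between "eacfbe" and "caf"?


Computing edit distance: "eacfbe" -> "caf"
DP table:
           c    a    f
      0    1    2    3
  e   1    1    2    3
  a   2    2    1    2
  c   3    2    2    2
  f   4    3    3    2
  b   5    4    4    3
  e   6    5    5    4
Edit distance = dp[6][3] = 4

4


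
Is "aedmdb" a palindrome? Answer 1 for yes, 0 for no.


Input: aedmdb
Reversed: bdmdea
  Compare pos 0 ('a') with pos 5 ('b'): MISMATCH
  Compare pos 1 ('e') with pos 4 ('d'): MISMATCH
  Compare pos 2 ('d') with pos 3 ('m'): MISMATCH
Result: not a palindrome

0


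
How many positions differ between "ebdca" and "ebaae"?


Comparing "ebdca" and "ebaae" position by position:
  Position 0: 'e' vs 'e' => same
  Position 1: 'b' vs 'b' => same
  Position 2: 'd' vs 'a' => DIFFER
  Position 3: 'c' vs 'a' => DIFFER
  Position 4: 'a' vs 'e' => DIFFER
Positions that differ: 3

3


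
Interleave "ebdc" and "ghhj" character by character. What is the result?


Interleaving "ebdc" and "ghhj":
  Position 0: 'e' from first, 'g' from second => "eg"
  Position 1: 'b' from first, 'h' from second => "bh"
  Position 2: 'd' from first, 'h' from second => "dh"
  Position 3: 'c' from first, 'j' from second => "cj"
Result: egbhdhcj

egbhdhcj


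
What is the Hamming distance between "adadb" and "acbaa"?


Comparing "adadb" and "acbaa" position by position:
  Position 0: 'a' vs 'a' => same
  Position 1: 'd' vs 'c' => differ
  Position 2: 'a' vs 'b' => differ
  Position 3: 'd' vs 'a' => differ
  Position 4: 'b' vs 'a' => differ
Total differences (Hamming distance): 4

4


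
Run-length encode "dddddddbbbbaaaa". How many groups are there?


Input: dddddddbbbbaaaa
Scanning for consecutive runs:
  Group 1: 'd' x 7 (positions 0-6)
  Group 2: 'b' x 4 (positions 7-10)
  Group 3: 'a' x 4 (positions 11-14)
Total groups: 3

3


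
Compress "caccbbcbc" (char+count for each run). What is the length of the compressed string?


Input: caccbbcbc
Runs:
  'c' x 1 => "c1"
  'a' x 1 => "a1"
  'c' x 2 => "c2"
  'b' x 2 => "b2"
  'c' x 1 => "c1"
  'b' x 1 => "b1"
  'c' x 1 => "c1"
Compressed: "c1a1c2b2c1b1c1"
Compressed length: 14

14


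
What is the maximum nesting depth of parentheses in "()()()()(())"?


Input: "()()()()(())"
Tracking depth:
  Position 0 '(': depth becomes 1
  Position 1 ')': depth becomes 0
  Position 2 '(': depth becomes 1
  Position 3 ')': depth becomes 0
  Position 4 '(': depth becomes 1
  Position 5 ')': depth becomes 0
  Position 6 '(': depth becomes 1
  Position 7 ')': depth becomes 0
  Position 8 '(': depth becomes 1
  Position 9 '(': depth becomes 2
  Position 10 ')': depth becomes 1
  Position 11 ')': depth becomes 0
Maximum depth reached: 2

2


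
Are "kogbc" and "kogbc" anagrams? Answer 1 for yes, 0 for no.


Strings: "kogbc", "kogbc"
Sorted first:  bcgko
Sorted second: bcgko
Sorted forms match => anagrams

1


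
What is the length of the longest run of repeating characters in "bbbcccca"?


Input: "bbbcccca"
Scanning for longest run:
  Position 1 ('b'): continues run of 'b', length=2
  Position 2 ('b'): continues run of 'b', length=3
  Position 3 ('c'): new char, reset run to 1
  Position 4 ('c'): continues run of 'c', length=2
  Position 5 ('c'): continues run of 'c', length=3
  Position 6 ('c'): continues run of 'c', length=4
  Position 7 ('a'): new char, reset run to 1
Longest run: 'c' with length 4

4


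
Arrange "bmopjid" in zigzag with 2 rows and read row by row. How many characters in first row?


Zigzag "bmopjid" into 2 rows:
Placing characters:
  'b' => row 0
  'm' => row 1
  'o' => row 0
  'p' => row 1
  'j' => row 0
  'i' => row 1
  'd' => row 0
Rows:
  Row 0: "bojd"
  Row 1: "mpi"
First row length: 4

4


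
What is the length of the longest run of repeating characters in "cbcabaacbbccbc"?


Input: "cbcabaacbbccbc"
Scanning for longest run:
  Position 1 ('b'): new char, reset run to 1
  Position 2 ('c'): new char, reset run to 1
  Position 3 ('a'): new char, reset run to 1
  Position 4 ('b'): new char, reset run to 1
  Position 5 ('a'): new char, reset run to 1
  Position 6 ('a'): continues run of 'a', length=2
  Position 7 ('c'): new char, reset run to 1
  Position 8 ('b'): new char, reset run to 1
  Position 9 ('b'): continues run of 'b', length=2
  Position 10 ('c'): new char, reset run to 1
  Position 11 ('c'): continues run of 'c', length=2
  Position 12 ('b'): new char, reset run to 1
  Position 13 ('c'): new char, reset run to 1
Longest run: 'a' with length 2

2


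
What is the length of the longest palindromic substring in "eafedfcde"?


Input: "eafedfcde"
Checking substrings for palindromes:
  No multi-char palindromic substrings found
Longest palindromic substring: "e" with length 1

1


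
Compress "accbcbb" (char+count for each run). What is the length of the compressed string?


Input: accbcbb
Runs:
  'a' x 1 => "a1"
  'c' x 2 => "c2"
  'b' x 1 => "b1"
  'c' x 1 => "c1"
  'b' x 2 => "b2"
Compressed: "a1c2b1c1b2"
Compressed length: 10

10


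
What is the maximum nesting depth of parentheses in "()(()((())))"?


Input: "()(()((())))"
Tracking depth:
  Position 0 '(': depth becomes 1
  Position 1 ')': depth becomes 0
  Position 2 '(': depth becomes 1
  Position 3 '(': depth becomes 2
  Position 4 ')': depth becomes 1
  Position 5 '(': depth becomes 2
  Position 6 '(': depth becomes 3
  Position 7 '(': depth becomes 4
  Position 8 ')': depth becomes 3
  Position 9 ')': depth becomes 2
  Position 10 ')': depth becomes 1
  Position 11 ')': depth becomes 0
Maximum depth reached: 4

4


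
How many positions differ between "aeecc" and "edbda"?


Comparing "aeecc" and "edbda" position by position:
  Position 0: 'a' vs 'e' => DIFFER
  Position 1: 'e' vs 'd' => DIFFER
  Position 2: 'e' vs 'b' => DIFFER
  Position 3: 'c' vs 'd' => DIFFER
  Position 4: 'c' vs 'a' => DIFFER
Positions that differ: 5

5


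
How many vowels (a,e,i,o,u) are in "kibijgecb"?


Input: kibijgecb
Checking each character:
  'k' at position 0: consonant
  'i' at position 1: vowel (running total: 1)
  'b' at position 2: consonant
  'i' at position 3: vowel (running total: 2)
  'j' at position 4: consonant
  'g' at position 5: consonant
  'e' at position 6: vowel (running total: 3)
  'c' at position 7: consonant
  'b' at position 8: consonant
Total vowels: 3

3


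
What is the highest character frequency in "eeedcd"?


Input: eeedcd
Character counts:
  'c': 1
  'd': 2
  'e': 3
Maximum frequency: 3

3


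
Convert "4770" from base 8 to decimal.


Input: "4770" in base 8
Positional expansion:
  Digit '4' (value 4) x 8^3 = 2048
  Digit '7' (value 7) x 8^2 = 448
  Digit '7' (value 7) x 8^1 = 56
  Digit '0' (value 0) x 8^0 = 0
Sum = 2552

2552


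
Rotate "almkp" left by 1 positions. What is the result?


Input: "almkp", rotate left by 1
First 1 characters: "a"
Remaining characters: "lmkp"
Concatenate remaining + first: "lmkp" + "a" = "lmkpa"

lmkpa


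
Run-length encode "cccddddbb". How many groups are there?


Input: cccddddbb
Scanning for consecutive runs:
  Group 1: 'c' x 3 (positions 0-2)
  Group 2: 'd' x 4 (positions 3-6)
  Group 3: 'b' x 2 (positions 7-8)
Total groups: 3

3


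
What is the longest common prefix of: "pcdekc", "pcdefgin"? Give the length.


Words: pcdekc, pcdefgin
  Position 0: all 'p' => match
  Position 1: all 'c' => match
  Position 2: all 'd' => match
  Position 3: all 'e' => match
  Position 4: ('k', 'f') => mismatch, stop
LCP = "pcde" (length 4)

4


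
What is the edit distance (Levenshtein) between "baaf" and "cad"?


Computing edit distance: "baaf" -> "cad"
DP table:
           c    a    d
      0    1    2    3
  b   1    1    2    3
  a   2    2    1    2
  a   3    3    2    2
  f   4    4    3    3
Edit distance = dp[4][3] = 3

3


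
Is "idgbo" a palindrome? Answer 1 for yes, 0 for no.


Input: idgbo
Reversed: obgdi
  Compare pos 0 ('i') with pos 4 ('o'): MISMATCH
  Compare pos 1 ('d') with pos 3 ('b'): MISMATCH
Result: not a palindrome

0


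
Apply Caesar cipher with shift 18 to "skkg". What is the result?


Caesar cipher: shift "skkg" by 18
  's' (pos 18) + 18 = pos 10 = 'k'
  'k' (pos 10) + 18 = pos 2 = 'c'
  'k' (pos 10) + 18 = pos 2 = 'c'
  'g' (pos 6) + 18 = pos 24 = 'y'
Result: kccy

kccy


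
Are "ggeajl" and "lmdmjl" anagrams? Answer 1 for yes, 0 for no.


Strings: "ggeajl", "lmdmjl"
Sorted first:  aeggjl
Sorted second: djllmm
Differ at position 0: 'a' vs 'd' => not anagrams

0


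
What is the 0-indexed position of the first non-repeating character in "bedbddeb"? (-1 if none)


Input: bedbddeb
Character frequencies:
  'b': 3
  'd': 3
  'e': 2
Scanning left to right for freq == 1:
  Position 0 ('b'): freq=3, skip
  Position 1 ('e'): freq=2, skip
  Position 2 ('d'): freq=3, skip
  Position 3 ('b'): freq=3, skip
  Position 4 ('d'): freq=3, skip
  Position 5 ('d'): freq=3, skip
  Position 6 ('e'): freq=2, skip
  Position 7 ('b'): freq=3, skip
  No unique character found => answer = -1

-1


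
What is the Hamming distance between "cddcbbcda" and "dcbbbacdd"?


Comparing "cddcbbcda" and "dcbbbacdd" position by position:
  Position 0: 'c' vs 'd' => differ
  Position 1: 'd' vs 'c' => differ
  Position 2: 'd' vs 'b' => differ
  Position 3: 'c' vs 'b' => differ
  Position 4: 'b' vs 'b' => same
  Position 5: 'b' vs 'a' => differ
  Position 6: 'c' vs 'c' => same
  Position 7: 'd' vs 'd' => same
  Position 8: 'a' vs 'd' => differ
Total differences (Hamming distance): 6

6


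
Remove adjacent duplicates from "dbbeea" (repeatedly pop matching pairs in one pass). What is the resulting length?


Input: dbbeea
Stack-based adjacent duplicate removal:
  Read 'd': push. Stack: d
  Read 'b': push. Stack: db
  Read 'b': matches stack top 'b' => pop. Stack: d
  Read 'e': push. Stack: de
  Read 'e': matches stack top 'e' => pop. Stack: d
  Read 'a': push. Stack: da
Final stack: "da" (length 2)

2


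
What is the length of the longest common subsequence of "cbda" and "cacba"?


LCS of "cbda" and "cacba"
DP table:
           c    a    c    b    a
      0    0    0    0    0    0
  c   0    1    1    1    1    1
  b   0    1    1    1    2    2
  d   0    1    1    1    2    2
  a   0    1    2    2    2    3
LCS length = dp[4][5] = 3

3


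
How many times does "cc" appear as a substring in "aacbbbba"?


Searching for "cc" in "aacbbbba"
Scanning each position:
  Position 0: "aa" => no
  Position 1: "ac" => no
  Position 2: "cb" => no
  Position 3: "bb" => no
  Position 4: "bb" => no
  Position 5: "bb" => no
  Position 6: "ba" => no
Total occurrences: 0

0


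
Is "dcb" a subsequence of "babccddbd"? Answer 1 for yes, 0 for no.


Check if "dcb" is a subsequence of "babccddbd"
Greedy scan:
  Position 0 ('b'): no match needed
  Position 1 ('a'): no match needed
  Position 2 ('b'): no match needed
  Position 3 ('c'): no match needed
  Position 4 ('c'): no match needed
  Position 5 ('d'): matches sub[0] = 'd'
  Position 6 ('d'): no match needed
  Position 7 ('b'): no match needed
  Position 8 ('d'): no match needed
Only matched 1/3 characters => not a subsequence

0


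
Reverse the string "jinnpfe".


Input: jinnpfe
Reading characters right to left:
  Position 6: 'e'
  Position 5: 'f'
  Position 4: 'p'
  Position 3: 'n'
  Position 2: 'n'
  Position 1: 'i'
  Position 0: 'j'
Reversed: efpnnij

efpnnij


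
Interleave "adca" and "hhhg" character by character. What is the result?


Interleaving "adca" and "hhhg":
  Position 0: 'a' from first, 'h' from second => "ah"
  Position 1: 'd' from first, 'h' from second => "dh"
  Position 2: 'c' from first, 'h' from second => "ch"
  Position 3: 'a' from first, 'g' from second => "ag"
Result: ahdhchag

ahdhchag


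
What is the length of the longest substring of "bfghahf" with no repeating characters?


Input: "bfghahf"
Sliding window (track last position of each char):
  Position 0 ('b'): window [0,0] length 1 -- new best
  Position 1 ('f'): window [0,1] length 2 -- new best
  Position 2 ('g'): window [0,2] length 3 -- new best
  Position 3 ('h'): window [0,3] length 4 -- new best
  Position 4 ('a'): window [0,4] length 5 -- new best
  Position 5 ('h'): repeat (last at 3), move window start to 4
  Position 5 ('h'): window [4,5] length 2
  Position 6 ('f'): window [4,6] length 3
Longest substring with no repeats: "bfgha" with length 5

5


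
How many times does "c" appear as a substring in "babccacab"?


Searching for "c" in "babccacab"
Scanning each position:
  Position 0: "b" => no
  Position 1: "a" => no
  Position 2: "b" => no
  Position 3: "c" => MATCH
  Position 4: "c" => MATCH
  Position 5: "a" => no
  Position 6: "c" => MATCH
  Position 7: "a" => no
  Position 8: "b" => no
Total occurrences: 3

3


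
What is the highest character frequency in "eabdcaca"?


Input: eabdcaca
Character counts:
  'a': 3
  'b': 1
  'c': 2
  'd': 1
  'e': 1
Maximum frequency: 3

3


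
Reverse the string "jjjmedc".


Input: jjjmedc
Reading characters right to left:
  Position 6: 'c'
  Position 5: 'd'
  Position 4: 'e'
  Position 3: 'm'
  Position 2: 'j'
  Position 1: 'j'
  Position 0: 'j'
Reversed: cdemjjj

cdemjjj


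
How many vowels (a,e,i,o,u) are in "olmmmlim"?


Input: olmmmlim
Checking each character:
  'o' at position 0: vowel (running total: 1)
  'l' at position 1: consonant
  'm' at position 2: consonant
  'm' at position 3: consonant
  'm' at position 4: consonant
  'l' at position 5: consonant
  'i' at position 6: vowel (running total: 2)
  'm' at position 7: consonant
Total vowels: 2

2


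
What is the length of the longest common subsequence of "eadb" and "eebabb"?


LCS of "eadb" and "eebabb"
DP table:
           e    e    b    a    b    b
      0    0    0    0    0    0    0
  e   0    1    1    1    1    1    1
  a   0    1    1    1    2    2    2
  d   0    1    1    1    2    2    2
  b   0    1    1    2    2    3    3
LCS length = dp[4][6] = 3

3


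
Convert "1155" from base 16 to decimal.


Input: "1155" in base 16
Positional expansion:
  Digit '1' (value 1) x 16^3 = 4096
  Digit '1' (value 1) x 16^2 = 256
  Digit '5' (value 5) x 16^1 = 80
  Digit '5' (value 5) x 16^0 = 5
Sum = 4437

4437


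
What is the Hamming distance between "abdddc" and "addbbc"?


Comparing "abdddc" and "addbbc" position by position:
  Position 0: 'a' vs 'a' => same
  Position 1: 'b' vs 'd' => differ
  Position 2: 'd' vs 'd' => same
  Position 3: 'd' vs 'b' => differ
  Position 4: 'd' vs 'b' => differ
  Position 5: 'c' vs 'c' => same
Total differences (Hamming distance): 3

3


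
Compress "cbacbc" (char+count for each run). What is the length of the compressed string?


Input: cbacbc
Runs:
  'c' x 1 => "c1"
  'b' x 1 => "b1"
  'a' x 1 => "a1"
  'c' x 1 => "c1"
  'b' x 1 => "b1"
  'c' x 1 => "c1"
Compressed: "c1b1a1c1b1c1"
Compressed length: 12

12


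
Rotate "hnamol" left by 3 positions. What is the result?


Input: "hnamol", rotate left by 3
First 3 characters: "hna"
Remaining characters: "mol"
Concatenate remaining + first: "mol" + "hna" = "molhna"

molhna


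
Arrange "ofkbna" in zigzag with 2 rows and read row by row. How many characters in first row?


Zigzag "ofkbna" into 2 rows:
Placing characters:
  'o' => row 0
  'f' => row 1
  'k' => row 0
  'b' => row 1
  'n' => row 0
  'a' => row 1
Rows:
  Row 0: "okn"
  Row 1: "fba"
First row length: 3

3


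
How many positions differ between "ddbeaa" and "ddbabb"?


Comparing "ddbeaa" and "ddbabb" position by position:
  Position 0: 'd' vs 'd' => same
  Position 1: 'd' vs 'd' => same
  Position 2: 'b' vs 'b' => same
  Position 3: 'e' vs 'a' => DIFFER
  Position 4: 'a' vs 'b' => DIFFER
  Position 5: 'a' vs 'b' => DIFFER
Positions that differ: 3

3


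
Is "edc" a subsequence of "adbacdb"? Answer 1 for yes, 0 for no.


Check if "edc" is a subsequence of "adbacdb"
Greedy scan:
  Position 0 ('a'): no match needed
  Position 1 ('d'): no match needed
  Position 2 ('b'): no match needed
  Position 3 ('a'): no match needed
  Position 4 ('c'): no match needed
  Position 5 ('d'): no match needed
  Position 6 ('b'): no match needed
Only matched 0/3 characters => not a subsequence

0


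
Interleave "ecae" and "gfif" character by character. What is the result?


Interleaving "ecae" and "gfif":
  Position 0: 'e' from first, 'g' from second => "eg"
  Position 1: 'c' from first, 'f' from second => "cf"
  Position 2: 'a' from first, 'i' from second => "ai"
  Position 3: 'e' from first, 'f' from second => "ef"
Result: egcfaief

egcfaief


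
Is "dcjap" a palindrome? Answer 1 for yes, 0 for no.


Input: dcjap
Reversed: pajcd
  Compare pos 0 ('d') with pos 4 ('p'): MISMATCH
  Compare pos 1 ('c') with pos 3 ('a'): MISMATCH
Result: not a palindrome

0


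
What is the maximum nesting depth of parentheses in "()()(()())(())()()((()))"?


Input: "()()(()())(())()()((()))"
Tracking depth:
  Position 0 '(': depth becomes 1
  Position 1 ')': depth becomes 0
  Position 2 '(': depth becomes 1
  Position 3 ')': depth becomes 0
  Position 4 '(': depth becomes 1
  Position 5 '(': depth becomes 2
  Position 6 ')': depth becomes 1
  Position 7 '(': depth becomes 2
  Position 8 ')': depth becomes 1
  Position 9 ')': depth becomes 0
  Position 10 '(': depth becomes 1
  Position 11 '(': depth becomes 2
  Position 12 ')': depth becomes 1
  Position 13 ')': depth becomes 0
  Position 14 '(': depth becomes 1
  Position 15 ')': depth becomes 0
  Position 16 '(': depth becomes 1
  Position 17 ')': depth becomes 0
  Position 18 '(': depth becomes 1
  Position 19 '(': depth becomes 2
  Position 20 '(': depth becomes 3
  Position 21 ')': depth becomes 2
  Position 22 ')': depth becomes 1
  Position 23 ')': depth becomes 0
Maximum depth reached: 3

3


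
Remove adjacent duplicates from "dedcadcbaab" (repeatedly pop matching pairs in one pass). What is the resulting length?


Input: dedcadcbaab
Stack-based adjacent duplicate removal:
  Read 'd': push. Stack: d
  Read 'e': push. Stack: de
  Read 'd': push. Stack: ded
  Read 'c': push. Stack: dedc
  Read 'a': push. Stack: dedca
  Read 'd': push. Stack: dedcad
  Read 'c': push. Stack: dedcadc
  Read 'b': push. Stack: dedcadcb
  Read 'a': push. Stack: dedcadcba
  Read 'a': matches stack top 'a' => pop. Stack: dedcadcb
  Read 'b': matches stack top 'b' => pop. Stack: dedcadc
Final stack: "dedcadc" (length 7)

7


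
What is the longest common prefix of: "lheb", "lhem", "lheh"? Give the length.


Words: lheb, lhem, lheh
  Position 0: all 'l' => match
  Position 1: all 'h' => match
  Position 2: all 'e' => match
  Position 3: ('b', 'm', 'h') => mismatch, stop
LCP = "lhe" (length 3)

3


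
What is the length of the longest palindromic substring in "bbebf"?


Input: "bbebf"
Checking substrings for palindromes:
  [1:4] "beb" (len 3) => palindrome
  [0:2] "bb" (len 2) => palindrome
Longest palindromic substring: "beb" with length 3

3


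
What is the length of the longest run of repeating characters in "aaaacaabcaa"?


Input: "aaaacaabcaa"
Scanning for longest run:
  Position 1 ('a'): continues run of 'a', length=2
  Position 2 ('a'): continues run of 'a', length=3
  Position 3 ('a'): continues run of 'a', length=4
  Position 4 ('c'): new char, reset run to 1
  Position 5 ('a'): new char, reset run to 1
  Position 6 ('a'): continues run of 'a', length=2
  Position 7 ('b'): new char, reset run to 1
  Position 8 ('c'): new char, reset run to 1
  Position 9 ('a'): new char, reset run to 1
  Position 10 ('a'): continues run of 'a', length=2
Longest run: 'a' with length 4

4


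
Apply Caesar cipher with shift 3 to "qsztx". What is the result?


Caesar cipher: shift "qsztx" by 3
  'q' (pos 16) + 3 = pos 19 = 't'
  's' (pos 18) + 3 = pos 21 = 'v'
  'z' (pos 25) + 3 = pos 2 = 'c'
  't' (pos 19) + 3 = pos 22 = 'w'
  'x' (pos 23) + 3 = pos 0 = 'a'
Result: tvcwa

tvcwa


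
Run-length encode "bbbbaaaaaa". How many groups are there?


Input: bbbbaaaaaa
Scanning for consecutive runs:
  Group 1: 'b' x 4 (positions 0-3)
  Group 2: 'a' x 6 (positions 4-9)
Total groups: 2

2


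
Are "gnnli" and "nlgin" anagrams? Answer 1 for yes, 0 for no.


Strings: "gnnli", "nlgin"
Sorted first:  gilnn
Sorted second: gilnn
Sorted forms match => anagrams

1


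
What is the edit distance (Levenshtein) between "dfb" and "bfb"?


Computing edit distance: "dfb" -> "bfb"
DP table:
           b    f    b
      0    1    2    3
  d   1    1    2    3
  f   2    2    1    2
  b   3    2    2    1
Edit distance = dp[3][3] = 1

1


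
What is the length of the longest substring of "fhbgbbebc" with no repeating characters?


Input: "fhbgbbebc"
Sliding window (track last position of each char):
  Position 0 ('f'): window [0,0] length 1 -- new best
  Position 1 ('h'): window [0,1] length 2 -- new best
  Position 2 ('b'): window [0,2] length 3 -- new best
  Position 3 ('g'): window [0,3] length 4 -- new best
  Position 4 ('b'): repeat (last at 2), move window start to 3
  Position 4 ('b'): window [3,4] length 2
  Position 5 ('b'): repeat (last at 4), move window start to 5
  Position 5 ('b'): window [5,5] length 1
  Position 6 ('e'): window [5,6] length 2
  Position 7 ('b'): repeat (last at 5), move window start to 6
  Position 7 ('b'): window [6,7] length 2
  Position 8 ('c'): window [6,8] length 3
Longest substring with no repeats: "fhbg" with length 4

4
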